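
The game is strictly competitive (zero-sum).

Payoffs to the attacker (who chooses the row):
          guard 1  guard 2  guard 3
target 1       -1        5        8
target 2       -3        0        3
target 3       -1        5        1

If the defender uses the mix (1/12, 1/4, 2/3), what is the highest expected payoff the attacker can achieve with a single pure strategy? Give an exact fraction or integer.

target 1: (-1)·(1/12) + (5)·(1/4) + (8)·(2/3) = 13/2.
target 2: (-3)·(1/12) + (0)·(1/4) + (3)·(2/3) = 7/4.
target 3: (-1)·(1/12) + (5)·(1/4) + (1)·(2/3) = 11/6.
The best pure response is target 1 with expected payoff 13/2.

13/2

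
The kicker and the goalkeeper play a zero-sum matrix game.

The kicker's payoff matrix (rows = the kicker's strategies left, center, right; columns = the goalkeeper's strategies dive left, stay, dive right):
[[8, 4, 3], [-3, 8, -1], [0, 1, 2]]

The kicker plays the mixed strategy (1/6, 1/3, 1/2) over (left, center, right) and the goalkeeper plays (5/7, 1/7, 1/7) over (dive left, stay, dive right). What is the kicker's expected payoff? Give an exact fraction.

20/21

Against (5/7, 1/7, 1/7), each row's expected payoff is left: 47/7; center: -8/7; right: 3/7.
Taking the (1/6, 1/3, 1/2)-weighted average: (1/6)·(47/7) + (1/3)·(-8/7) + (1/2)·(3/7) = 20/21.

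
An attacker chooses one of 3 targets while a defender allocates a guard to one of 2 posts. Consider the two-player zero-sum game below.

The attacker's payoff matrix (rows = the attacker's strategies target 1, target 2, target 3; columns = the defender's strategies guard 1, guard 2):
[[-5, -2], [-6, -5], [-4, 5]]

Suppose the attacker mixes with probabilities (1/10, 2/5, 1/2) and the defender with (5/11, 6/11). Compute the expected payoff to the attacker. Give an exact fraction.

Against (5/11, 6/11), each row's expected payoff is target 1: -37/11; target 2: -60/11; target 3: 10/11.
Taking the (1/10, 2/5, 1/2)-weighted average: (1/10)·(-37/11) + (2/5)·(-60/11) + (1/2)·(10/11) = -227/110.

-227/110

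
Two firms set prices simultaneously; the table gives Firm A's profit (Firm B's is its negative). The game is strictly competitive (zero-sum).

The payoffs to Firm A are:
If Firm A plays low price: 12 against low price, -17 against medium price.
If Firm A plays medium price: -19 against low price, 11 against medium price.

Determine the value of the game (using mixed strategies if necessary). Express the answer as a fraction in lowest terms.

Row minima are -17 and -19, so Firm A's maximin is -17; column maxima are 12 and 11, so Firm B's minimax is 11. These differ, so the equilibrium is in mixed strategies.
Let Firm A play low price with probability p. Firm B is indifferent when 12p − 19(1−p) = −17p + 11(1−p), giving p = 30/59.
Let Firm B play low price with probability q. Firm A is indifferent when 12q − 17(1−q) = −19q + 11(1−q), giving q = 28/59.
The value is 12·(28/59) + (-17)·(31/59) = -191/59.

-191/59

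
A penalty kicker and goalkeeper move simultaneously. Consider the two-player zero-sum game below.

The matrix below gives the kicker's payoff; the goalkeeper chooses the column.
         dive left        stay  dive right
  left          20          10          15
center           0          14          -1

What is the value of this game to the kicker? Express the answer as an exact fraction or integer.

11

Column dive left is strictly dominated by dive right for the goalkeeper (it gives the kicker more in every row).
The remaining 2×2 game on (left, center) × (stay, dive right) has no saddle point. Let the kicker play left with probability p; indifference gives 10p + 14(1−p) = 15p − (1−p), so p = 3/4.
Similarly the goalkeeper's optimal q on stay is 4/5, and the value is 10·(4/5) + (15)·(1/5) = 11.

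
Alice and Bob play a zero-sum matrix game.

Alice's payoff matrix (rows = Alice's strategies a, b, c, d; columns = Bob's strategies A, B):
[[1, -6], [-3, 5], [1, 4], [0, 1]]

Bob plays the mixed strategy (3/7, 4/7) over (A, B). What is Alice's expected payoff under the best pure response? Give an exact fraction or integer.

a: (1)·(3/7) + (-6)·(4/7) = -3.
b: (-3)·(3/7) + (5)·(4/7) = 11/7.
c: (1)·(3/7) + (4)·(4/7) = 19/7.
d: (0)·(3/7) + (1)·(4/7) = 4/7.
The best pure response is c with expected payoff 19/7.

19/7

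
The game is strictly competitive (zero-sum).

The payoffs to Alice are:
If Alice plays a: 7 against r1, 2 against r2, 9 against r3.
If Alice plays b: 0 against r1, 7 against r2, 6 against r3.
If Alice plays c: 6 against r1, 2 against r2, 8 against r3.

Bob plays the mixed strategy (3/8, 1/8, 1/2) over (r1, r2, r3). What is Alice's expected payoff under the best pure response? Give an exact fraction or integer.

59/8

a: (7)·(3/8) + (2)·(1/8) + (9)·(1/2) = 59/8.
b: (0)·(3/8) + (7)·(1/8) + (6)·(1/2) = 31/8.
c: (6)·(3/8) + (2)·(1/8) + (8)·(1/2) = 13/2.
The best pure response is a with expected payoff 59/8.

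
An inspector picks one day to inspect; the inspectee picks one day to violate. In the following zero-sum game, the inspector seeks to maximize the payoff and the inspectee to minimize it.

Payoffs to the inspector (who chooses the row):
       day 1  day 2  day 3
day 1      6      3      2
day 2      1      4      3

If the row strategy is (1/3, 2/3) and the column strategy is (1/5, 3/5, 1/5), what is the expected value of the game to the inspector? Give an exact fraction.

Against (1/5, 3/5, 1/5), each row's expected payoff is day 1: 17/5; day 2: 16/5.
Taking the (1/3, 2/3)-weighted average: (1/3)·(17/5) + (2/3)·(16/5) = 49/15.

49/15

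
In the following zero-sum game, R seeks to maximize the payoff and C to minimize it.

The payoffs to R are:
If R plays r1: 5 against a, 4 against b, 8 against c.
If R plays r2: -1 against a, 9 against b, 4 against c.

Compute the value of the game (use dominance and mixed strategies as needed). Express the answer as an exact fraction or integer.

49/11

Column c is strictly dominated by a for C (it gives R more in every row).
The remaining 2×2 game on (r1, r2) × (a, b) has no saddle point. Let R play r1 with probability p; indifference gives 5p − (1−p) = 4p + 9(1−p), so p = 10/11.
Similarly C's optimal q on a is 5/11, and the value is 5·(5/11) + (4)·(6/11) = 49/11.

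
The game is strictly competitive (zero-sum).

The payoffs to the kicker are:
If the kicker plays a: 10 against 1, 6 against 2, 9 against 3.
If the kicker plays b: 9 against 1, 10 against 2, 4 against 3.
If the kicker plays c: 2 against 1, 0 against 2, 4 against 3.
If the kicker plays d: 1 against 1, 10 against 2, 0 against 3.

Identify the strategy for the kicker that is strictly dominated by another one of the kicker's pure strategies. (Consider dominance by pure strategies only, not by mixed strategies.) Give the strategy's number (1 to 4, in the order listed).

Compare c with a: 10 > 2, 6 > 0, 9 > 4.
So a strictly dominates c for the kicker; c is strictly dominated.

3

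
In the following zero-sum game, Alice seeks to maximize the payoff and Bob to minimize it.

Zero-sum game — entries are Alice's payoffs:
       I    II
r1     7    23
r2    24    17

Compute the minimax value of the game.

Row minima are 7 and 17, so Alice's maximin is 17; column maxima are 24 and 23, so Bob's minimax is 23. These differ, so the equilibrium is in mixed strategies.
Let Alice play r1 with probability p. Bob is indifferent when 7p + 24(1−p) = 23p + 17(1−p), giving p = 7/23.
Let Bob play I with probability q. Alice is indifferent when 7q + 23(1−q) = 24q + 17(1−q), giving q = 6/23.
The value is 7·(6/23) + (23)·(17/23) = 433/23.

433/23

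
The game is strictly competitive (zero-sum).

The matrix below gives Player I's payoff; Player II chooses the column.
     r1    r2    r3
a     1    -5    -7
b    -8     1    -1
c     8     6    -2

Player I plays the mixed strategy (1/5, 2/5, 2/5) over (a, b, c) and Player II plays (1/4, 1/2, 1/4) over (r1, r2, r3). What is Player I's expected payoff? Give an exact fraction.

Against (1/4, 1/2, 1/4), each row's expected payoff is a: -4; b: -7/4; c: 9/2.
Taking the (1/5, 2/5, 2/5)-weighted average: (1/5)·(-4) + (2/5)·(-7/4) + (2/5)·(9/2) = 3/10.

3/10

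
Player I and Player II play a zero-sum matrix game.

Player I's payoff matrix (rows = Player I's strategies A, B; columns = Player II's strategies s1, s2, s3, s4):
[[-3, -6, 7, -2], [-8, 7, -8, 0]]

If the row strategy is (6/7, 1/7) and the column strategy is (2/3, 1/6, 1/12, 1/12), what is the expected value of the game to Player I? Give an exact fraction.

Against (2/3, 1/6, 1/12, 1/12), each row's expected payoff is A: -31/12; B: -29/6.
Taking the (6/7, 1/7)-weighted average: (6/7)·(-31/12) + (1/7)·(-29/6) = -61/21.

-61/21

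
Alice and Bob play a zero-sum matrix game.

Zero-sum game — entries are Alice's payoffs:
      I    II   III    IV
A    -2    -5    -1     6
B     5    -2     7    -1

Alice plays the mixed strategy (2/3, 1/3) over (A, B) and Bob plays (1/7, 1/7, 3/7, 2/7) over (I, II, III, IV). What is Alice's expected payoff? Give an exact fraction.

26/21

Against (1/7, 1/7, 3/7, 2/7), each row's expected payoff is A: 2/7; B: 22/7.
Taking the (2/3, 1/3)-weighted average: (2/3)·(2/7) + (1/3)·(22/7) = 26/21.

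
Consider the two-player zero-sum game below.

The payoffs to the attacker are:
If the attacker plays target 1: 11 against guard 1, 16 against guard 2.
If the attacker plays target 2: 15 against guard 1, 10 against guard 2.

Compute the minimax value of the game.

13

Row minima are 11 and 10, so the attacker's maximin is 11; column maxima are 15 and 16, so the defender's minimax is 15. These differ, so the equilibrium is in mixed strategies.
Let the attacker play target 1 with probability p. The defender is indifferent when 11p + 15(1−p) = 16p + 10(1−p), giving p = 1/2.
Let the defender play guard 1 with probability q. The attacker is indifferent when 11q + 16(1−q) = 15q + 10(1−q), giving q = 3/5.
The value is 11·(3/5) + (16)·(2/5) = 13.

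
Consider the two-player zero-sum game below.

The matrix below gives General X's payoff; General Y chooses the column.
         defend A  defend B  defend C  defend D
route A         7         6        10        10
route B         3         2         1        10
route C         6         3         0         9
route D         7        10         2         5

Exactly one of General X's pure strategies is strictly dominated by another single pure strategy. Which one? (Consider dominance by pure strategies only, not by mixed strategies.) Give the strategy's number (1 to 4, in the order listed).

Compare route C with route A: 7 > 6, 6 > 3, 10 > 0, 10 > 9.
So route A strictly dominates route C for General X; route C is strictly dominated.

3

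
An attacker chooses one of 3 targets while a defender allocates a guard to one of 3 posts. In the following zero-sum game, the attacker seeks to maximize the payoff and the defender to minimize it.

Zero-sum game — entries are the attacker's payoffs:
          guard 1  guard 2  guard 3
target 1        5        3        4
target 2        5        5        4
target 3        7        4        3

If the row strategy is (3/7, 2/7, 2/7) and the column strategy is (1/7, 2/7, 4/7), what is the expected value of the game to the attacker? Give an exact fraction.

197/49

Against (1/7, 2/7, 4/7), each row's expected payoff is target 1: 27/7; target 2: 31/7; target 3: 27/7.
Taking the (3/7, 2/7, 2/7)-weighted average: (3/7)·(27/7) + (2/7)·(31/7) + (2/7)·(27/7) = 197/49.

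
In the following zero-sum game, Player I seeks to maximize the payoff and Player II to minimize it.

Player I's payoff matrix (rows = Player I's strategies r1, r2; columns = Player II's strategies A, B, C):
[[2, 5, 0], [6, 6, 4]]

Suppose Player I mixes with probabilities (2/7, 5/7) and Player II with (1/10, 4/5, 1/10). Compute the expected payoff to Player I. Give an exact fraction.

187/35

Against (1/10, 4/5, 1/10), each row's expected payoff is r1: 21/5; r2: 29/5.
Taking the (2/7, 5/7)-weighted average: (2/7)·(21/5) + (5/7)·(29/5) = 187/35.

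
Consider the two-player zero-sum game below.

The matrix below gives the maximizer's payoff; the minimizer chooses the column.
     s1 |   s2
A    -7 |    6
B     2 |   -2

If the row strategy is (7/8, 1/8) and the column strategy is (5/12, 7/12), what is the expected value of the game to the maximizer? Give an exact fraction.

Against (5/12, 7/12), each row's expected payoff is A: 7/12; B: -1/3.
Taking the (7/8, 1/8)-weighted average: (7/8)·(7/12) + (1/8)·(-1/3) = 15/32.

15/32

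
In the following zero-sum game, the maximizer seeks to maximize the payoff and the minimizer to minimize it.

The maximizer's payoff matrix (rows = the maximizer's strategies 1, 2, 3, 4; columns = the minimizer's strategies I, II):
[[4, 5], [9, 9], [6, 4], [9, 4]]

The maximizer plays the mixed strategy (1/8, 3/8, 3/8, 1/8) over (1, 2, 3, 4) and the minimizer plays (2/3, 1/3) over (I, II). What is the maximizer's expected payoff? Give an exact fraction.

41/6

Against (2/3, 1/3), each row's expected payoff is 1: 13/3; 2: 9; 3: 16/3; 4: 22/3.
Taking the (1/8, 3/8, 3/8, 1/8)-weighted average: (1/8)·(13/3) + (3/8)·(9) + (3/8)·(16/3) + (1/8)·(22/3) = 41/6.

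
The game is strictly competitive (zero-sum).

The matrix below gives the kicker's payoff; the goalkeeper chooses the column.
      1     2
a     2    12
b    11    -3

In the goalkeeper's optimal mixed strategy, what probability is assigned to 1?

5/8

Row minima are 2 and -3, so the kicker's maximin is 2; column maxima are 11 and 12, so the goalkeeper's minimax is 11. These differ, so the equilibrium is in mixed strategies.
Let the goalkeeper play 1 with probability q. The kicker is indifferent when 2q + 12(1−q) = 11q − 3(1−q), giving q = 5/8.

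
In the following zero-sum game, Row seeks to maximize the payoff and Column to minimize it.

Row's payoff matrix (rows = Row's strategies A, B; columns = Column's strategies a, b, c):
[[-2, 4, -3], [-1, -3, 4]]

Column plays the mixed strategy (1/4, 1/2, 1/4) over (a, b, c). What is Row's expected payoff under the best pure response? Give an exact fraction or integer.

3/4

A: (-2)·(1/4) + (4)·(1/2) + (-3)·(1/4) = 3/4.
B: (-1)·(1/4) + (-3)·(1/2) + (4)·(1/4) = -3/4.
The best pure response is A with expected payoff 3/4.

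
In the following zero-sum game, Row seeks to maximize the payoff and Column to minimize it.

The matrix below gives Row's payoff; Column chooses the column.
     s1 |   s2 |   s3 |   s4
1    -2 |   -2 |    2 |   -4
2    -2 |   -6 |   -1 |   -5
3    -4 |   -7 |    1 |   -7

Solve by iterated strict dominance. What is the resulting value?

-4

Row 3 is strictly dominated by row 1 (-2>-4, -2>-7, 2>1, -4>-7); eliminate 3.
Column s3 is strictly dominated by s1 for Column (-2<2, -2<-1); eliminate s3.
Column s1 is strictly dominated by s4 for Column (-4<-2, -5<-2); eliminate s1.
Row 2 is strictly dominated by row 1 (-2>-6, -4>-5); eliminate 2.
Column s2 is strictly dominated by s4 for Column (-4<-2); eliminate s2.
Only (1, s4) remains, with payoff -4.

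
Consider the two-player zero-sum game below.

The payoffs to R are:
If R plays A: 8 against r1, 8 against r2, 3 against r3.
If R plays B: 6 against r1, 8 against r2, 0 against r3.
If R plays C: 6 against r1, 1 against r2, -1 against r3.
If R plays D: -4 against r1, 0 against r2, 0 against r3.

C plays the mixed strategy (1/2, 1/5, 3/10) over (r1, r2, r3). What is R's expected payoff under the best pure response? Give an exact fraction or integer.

13/2

A: (8)·(1/2) + (8)·(1/5) + (3)·(3/10) = 13/2.
B: (6)·(1/2) + (8)·(1/5) + (0)·(3/10) = 23/5.
C: (6)·(1/2) + (1)·(1/5) + (-1)·(3/10) = 29/10.
D: (-4)·(1/2) + (0)·(1/5) + (0)·(3/10) = -2.
The best pure response is A with expected payoff 13/2.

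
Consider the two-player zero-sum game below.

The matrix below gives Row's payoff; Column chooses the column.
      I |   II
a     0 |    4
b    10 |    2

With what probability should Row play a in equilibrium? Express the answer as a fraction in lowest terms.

2/3

Row minima are 0 and 2, so Row's maximin is 2; column maxima are 10 and 4, so Column's minimax is 4. These differ, so the equilibrium is in mixed strategies.
Let Row play a with probability p. Column is indifferent when 10(1−p) = 4p + 2(1−p), giving p = 2/3.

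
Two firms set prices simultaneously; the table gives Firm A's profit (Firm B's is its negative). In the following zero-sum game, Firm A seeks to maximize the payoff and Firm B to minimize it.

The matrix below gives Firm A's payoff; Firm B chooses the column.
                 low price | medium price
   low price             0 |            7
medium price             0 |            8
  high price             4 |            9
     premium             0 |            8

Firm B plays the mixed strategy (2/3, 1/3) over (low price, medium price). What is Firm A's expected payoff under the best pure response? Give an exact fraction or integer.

17/3

low price: (0)·(2/3) + (7)·(1/3) = 7/3.
medium price: (0)·(2/3) + (8)·(1/3) = 8/3.
high price: (4)·(2/3) + (9)·(1/3) = 17/3.
premium: (0)·(2/3) + (8)·(1/3) = 8/3.
The best pure response is high price with expected payoff 17/3.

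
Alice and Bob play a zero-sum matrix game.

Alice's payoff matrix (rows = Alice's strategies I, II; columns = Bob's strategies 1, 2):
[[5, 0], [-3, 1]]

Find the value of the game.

Row minima are 0 and -3, so Alice's maximin is 0; column maxima are 5 and 1, so Bob's minimax is 1. These differ, so the equilibrium is in mixed strategies.
Let Alice play I with probability p. Bob is indifferent when 5p − 3(1−p) = (1−p), giving p = 4/9.
Let Bob play 1 with probability q. Alice is indifferent when 5q = −3q + (1−q), giving q = 1/9.
The value is 5·(1/9) + (0)·(8/9) = 5/9.

5/9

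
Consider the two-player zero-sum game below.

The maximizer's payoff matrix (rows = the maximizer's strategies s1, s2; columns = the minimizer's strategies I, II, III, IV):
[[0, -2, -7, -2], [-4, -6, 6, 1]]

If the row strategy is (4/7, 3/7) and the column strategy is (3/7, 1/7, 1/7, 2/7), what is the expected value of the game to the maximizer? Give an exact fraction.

-82/49

Against (3/7, 1/7, 1/7, 2/7), each row's expected payoff is s1: -13/7; s2: -10/7.
Taking the (4/7, 3/7)-weighted average: (4/7)·(-13/7) + (3/7)·(-10/7) = -82/49.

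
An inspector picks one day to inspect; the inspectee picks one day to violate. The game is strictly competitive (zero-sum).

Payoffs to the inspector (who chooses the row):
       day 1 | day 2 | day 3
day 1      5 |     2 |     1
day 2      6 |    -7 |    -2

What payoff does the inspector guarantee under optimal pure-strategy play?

Row minima: 1, -7 → the inspector's maximin is 1.
Column maxima: 6, 2, 1 → the inspectee's minimax is 1.
They coincide at (day 1, day 3), so the value is 1.

1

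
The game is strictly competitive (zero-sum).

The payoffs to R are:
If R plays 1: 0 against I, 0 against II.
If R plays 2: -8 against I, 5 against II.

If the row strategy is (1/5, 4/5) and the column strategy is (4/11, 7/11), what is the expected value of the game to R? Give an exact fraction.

12/55

Against (4/11, 7/11), each row's expected payoff is 1: 0; 2: 3/11.
Taking the (1/5, 4/5)-weighted average: (1/5)·(0) + (4/5)·(3/11) = 12/55.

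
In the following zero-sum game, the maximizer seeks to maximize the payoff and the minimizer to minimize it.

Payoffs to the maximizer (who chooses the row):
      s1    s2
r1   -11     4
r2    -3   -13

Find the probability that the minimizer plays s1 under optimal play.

Row minima are -11 and -13, so the maximizer's maximin is -11; column maxima are -3 and 4, so the minimizer's minimax is -3. These differ, so the equilibrium is in mixed strategies.
Let the minimizer play s1 with probability q. The maximizer is indifferent when −11q + 4(1−q) = −3q − 13(1−q), giving q = 17/25.

17/25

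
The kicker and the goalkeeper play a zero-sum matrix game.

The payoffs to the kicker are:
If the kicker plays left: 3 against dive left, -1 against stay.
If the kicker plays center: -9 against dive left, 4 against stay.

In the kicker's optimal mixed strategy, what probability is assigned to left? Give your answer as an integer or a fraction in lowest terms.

Row minima are -1 and -9, so the kicker's maximin is -1; column maxima are 3 and 4, so the goalkeeper's minimax is 3. These differ, so the equilibrium is in mixed strategies.
Let the kicker play left with probability p. The goalkeeper is indifferent when 3p − 9(1−p) = −p + 4(1−p), giving p = 13/17.

13/17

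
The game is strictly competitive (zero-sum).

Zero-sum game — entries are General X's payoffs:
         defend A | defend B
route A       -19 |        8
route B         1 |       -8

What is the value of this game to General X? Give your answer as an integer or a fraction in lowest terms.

Row minima are -19 and -8, so General X's maximin is -8; column maxima are 1 and 8, so General Y's minimax is 1. These differ, so the equilibrium is in mixed strategies.
Let General X play route A with probability p. General Y is indifferent when −19p + (1−p) = 8p − 8(1−p), giving p = 1/4.
Let General Y play defend A with probability q. General X is indifferent when −19q + 8(1−q) = q − 8(1−q), giving q = 4/9.
The value is -19·(4/9) + (8)·(5/9) = -4.

-4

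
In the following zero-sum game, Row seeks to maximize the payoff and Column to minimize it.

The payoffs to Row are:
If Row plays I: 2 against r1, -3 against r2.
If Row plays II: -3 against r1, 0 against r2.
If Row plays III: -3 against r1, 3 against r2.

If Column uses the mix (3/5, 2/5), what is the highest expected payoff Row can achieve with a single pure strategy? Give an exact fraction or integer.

0

I: (2)·(3/5) + (-3)·(2/5) = 0.
II: (-3)·(3/5) + (0)·(2/5) = -9/5.
III: (-3)·(3/5) + (3)·(2/5) = -3/5.
The best pure response is I with expected payoff 0.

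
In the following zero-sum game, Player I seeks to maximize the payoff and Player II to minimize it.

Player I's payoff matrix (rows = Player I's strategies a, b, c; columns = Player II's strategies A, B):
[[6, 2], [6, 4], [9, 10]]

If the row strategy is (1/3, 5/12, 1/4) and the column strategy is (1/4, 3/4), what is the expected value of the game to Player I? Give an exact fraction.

85/16

Against (1/4, 3/4), each row's expected payoff is a: 3; b: 9/2; c: 39/4.
Taking the (1/3, 5/12, 1/4)-weighted average: (1/3)·(3) + (5/12)·(9/2) + (1/4)·(39/4) = 85/16.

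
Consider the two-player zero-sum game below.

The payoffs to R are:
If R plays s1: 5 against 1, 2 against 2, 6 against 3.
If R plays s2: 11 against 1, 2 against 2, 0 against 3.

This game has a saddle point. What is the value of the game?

Row minima: 2, 0 → R's maximin is 2.
Column maxima: 11, 2, 6 → C's minimax is 2.
They coincide at (s1, 2), so the value is 2.

2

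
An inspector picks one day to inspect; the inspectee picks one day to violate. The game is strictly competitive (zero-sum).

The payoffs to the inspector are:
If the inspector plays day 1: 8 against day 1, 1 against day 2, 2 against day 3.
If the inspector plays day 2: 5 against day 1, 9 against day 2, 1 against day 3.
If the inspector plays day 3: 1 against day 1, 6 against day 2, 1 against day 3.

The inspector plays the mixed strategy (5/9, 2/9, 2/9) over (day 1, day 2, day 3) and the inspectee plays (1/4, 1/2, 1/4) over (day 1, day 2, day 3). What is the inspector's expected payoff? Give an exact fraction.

Against (1/4, 1/2, 1/4), each row's expected payoff is day 1: 3; day 2: 6; day 3: 7/2.
Taking the (5/9, 2/9, 2/9)-weighted average: (5/9)·(3) + (2/9)·(6) + (2/9)·(7/2) = 34/9.

34/9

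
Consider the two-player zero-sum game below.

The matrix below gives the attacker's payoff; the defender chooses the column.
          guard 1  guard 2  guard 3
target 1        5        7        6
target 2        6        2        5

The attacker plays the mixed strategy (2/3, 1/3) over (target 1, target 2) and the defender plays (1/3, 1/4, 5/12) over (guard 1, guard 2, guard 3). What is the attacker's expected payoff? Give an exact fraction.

Against (1/3, 1/4, 5/12), each row's expected payoff is target 1: 71/12; target 2: 55/12.
Taking the (2/3, 1/3)-weighted average: (2/3)·(71/12) + (1/3)·(55/12) = 197/36.

197/36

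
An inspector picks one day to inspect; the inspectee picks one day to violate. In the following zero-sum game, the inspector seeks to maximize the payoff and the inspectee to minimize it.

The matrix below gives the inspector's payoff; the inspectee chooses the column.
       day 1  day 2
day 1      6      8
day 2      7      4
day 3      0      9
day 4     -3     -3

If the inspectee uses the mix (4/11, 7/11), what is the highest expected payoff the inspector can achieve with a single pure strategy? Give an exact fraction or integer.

day 1: (6)·(4/11) + (8)·(7/11) = 80/11.
day 2: (7)·(4/11) + (4)·(7/11) = 56/11.
day 3: (0)·(4/11) + (9)·(7/11) = 63/11.
day 4: (-3)·(4/11) + (-3)·(7/11) = -3.
The best pure response is day 1 with expected payoff 80/11.

80/11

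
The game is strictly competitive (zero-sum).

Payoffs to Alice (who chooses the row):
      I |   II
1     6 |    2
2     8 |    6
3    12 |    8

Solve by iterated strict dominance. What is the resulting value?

8

Row 2 is strictly dominated by row 3 (12>8, 8>6); eliminate 2.
Column I is strictly dominated by II for Bob (2<6, 8<12); eliminate I.
Row 1 is strictly dominated by row 3 (8>2); eliminate 1.
Only (3, II) remains, with payoff 8.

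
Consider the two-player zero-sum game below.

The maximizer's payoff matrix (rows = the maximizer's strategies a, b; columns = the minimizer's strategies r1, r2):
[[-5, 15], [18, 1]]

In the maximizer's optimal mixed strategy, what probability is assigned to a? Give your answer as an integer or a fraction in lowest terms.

17/37

Row minima are -5 and 1, so the maximizer's maximin is 1; column maxima are 18 and 15, so the minimizer's minimax is 15. These differ, so the equilibrium is in mixed strategies.
Let the maximizer play a with probability p. The minimizer is indifferent when −5p + 18(1−p) = 15p + (1−p), giving p = 17/37.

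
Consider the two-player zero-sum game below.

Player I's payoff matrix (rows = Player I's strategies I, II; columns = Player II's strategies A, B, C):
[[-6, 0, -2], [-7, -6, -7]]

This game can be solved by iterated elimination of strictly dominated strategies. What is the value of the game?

Column B is strictly dominated by A for Player II (-6<0, -7<-6); eliminate B.
Row II is strictly dominated by row I (-6>-7, -2>-7); eliminate II.
Column C is strictly dominated by A for Player II (-6<-2); eliminate C.
Only (I, A) remains, with payoff -6.

-6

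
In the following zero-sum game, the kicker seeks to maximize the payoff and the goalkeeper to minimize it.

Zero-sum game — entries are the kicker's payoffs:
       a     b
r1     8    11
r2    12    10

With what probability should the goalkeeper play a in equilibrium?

1/5

Row minima are 8 and 10, so the kicker's maximin is 10; column maxima are 12 and 11, so the goalkeeper's minimax is 11. These differ, so the equilibrium is in mixed strategies.
Let the goalkeeper play a with probability q. The kicker is indifferent when 8q + 11(1−q) = 12q + 10(1−q), giving q = 1/5.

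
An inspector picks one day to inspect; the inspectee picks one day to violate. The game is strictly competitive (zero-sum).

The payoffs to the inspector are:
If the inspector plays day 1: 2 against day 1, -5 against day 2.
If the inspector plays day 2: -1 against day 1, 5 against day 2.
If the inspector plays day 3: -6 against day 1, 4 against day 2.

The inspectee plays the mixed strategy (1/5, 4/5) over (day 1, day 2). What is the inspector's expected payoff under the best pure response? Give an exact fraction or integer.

day 1: (2)·(1/5) + (-5)·(4/5) = -18/5.
day 2: (-1)·(1/5) + (5)·(4/5) = 19/5.
day 3: (-6)·(1/5) + (4)·(4/5) = 2.
The best pure response is day 2 with expected payoff 19/5.

19/5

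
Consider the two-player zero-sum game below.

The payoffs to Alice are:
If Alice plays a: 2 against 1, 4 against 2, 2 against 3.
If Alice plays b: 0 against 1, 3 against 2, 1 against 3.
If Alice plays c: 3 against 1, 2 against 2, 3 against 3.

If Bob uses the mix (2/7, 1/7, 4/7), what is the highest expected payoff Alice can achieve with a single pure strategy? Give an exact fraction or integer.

20/7

a: (2)·(2/7) + (4)·(1/7) + (2)·(4/7) = 16/7.
b: (0)·(2/7) + (3)·(1/7) + (1)·(4/7) = 1.
c: (3)·(2/7) + (2)·(1/7) + (3)·(4/7) = 20/7.
The best pure response is c with expected payoff 20/7.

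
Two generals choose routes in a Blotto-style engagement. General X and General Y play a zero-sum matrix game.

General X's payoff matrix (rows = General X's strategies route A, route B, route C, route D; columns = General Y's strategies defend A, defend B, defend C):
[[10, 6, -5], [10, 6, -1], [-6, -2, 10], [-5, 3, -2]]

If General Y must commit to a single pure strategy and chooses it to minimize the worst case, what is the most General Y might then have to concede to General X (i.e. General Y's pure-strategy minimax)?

6

The worst case (largest entry) in each column is defend A: 10, defend B: 6, defend C: 10.
The best (smallest) of these is 6.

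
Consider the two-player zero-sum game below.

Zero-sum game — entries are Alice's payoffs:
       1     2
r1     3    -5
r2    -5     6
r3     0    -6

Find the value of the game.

-7/19

Row r3 is strictly dominated by row r1, so Alice never plays it.
The remaining 2×2 game on (r1, r2) × (1, 2) has no saddle point. Let Alice play r1 with probability p; indifference gives 3p − 5(1−p) = −5p + 6(1−p), so p = 11/19.
Similarly Bob's optimal q on 1 is 11/19, and the value is 3·(11/19) + (-5)·(8/19) = -7/19.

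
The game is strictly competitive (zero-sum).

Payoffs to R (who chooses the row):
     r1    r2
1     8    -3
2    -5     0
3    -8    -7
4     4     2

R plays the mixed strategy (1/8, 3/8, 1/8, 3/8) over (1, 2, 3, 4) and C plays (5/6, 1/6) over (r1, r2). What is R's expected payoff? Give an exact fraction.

-19/48

Against (5/6, 1/6), each row's expected payoff is 1: 37/6; 2: -25/6; 3: -47/6; 4: 11/3.
Taking the (1/8, 3/8, 1/8, 3/8)-weighted average: (1/8)·(37/6) + (3/8)·(-25/6) + (1/8)·(-47/6) + (3/8)·(11/3) = -19/48.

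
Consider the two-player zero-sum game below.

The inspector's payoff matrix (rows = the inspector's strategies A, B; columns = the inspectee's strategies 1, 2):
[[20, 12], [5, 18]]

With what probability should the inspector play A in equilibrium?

Row minima are 12 and 5, so the inspector's maximin is 12; column maxima are 20 and 18, so the inspectee's minimax is 18. These differ, so the equilibrium is in mixed strategies.
Let the inspector play A with probability p. The inspectee is indifferent when 20p + 5(1−p) = 12p + 18(1−p), giving p = 13/21.

13/21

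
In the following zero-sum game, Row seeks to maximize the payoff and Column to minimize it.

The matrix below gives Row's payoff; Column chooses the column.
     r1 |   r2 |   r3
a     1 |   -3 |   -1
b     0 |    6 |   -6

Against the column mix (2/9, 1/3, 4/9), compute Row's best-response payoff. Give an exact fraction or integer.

-2/3

a: (1)·(2/9) + (-3)·(1/3) + (-1)·(4/9) = -11/9.
b: (0)·(2/9) + (6)·(1/3) + (-6)·(4/9) = -2/3.
The best pure response is b with expected payoff -2/3.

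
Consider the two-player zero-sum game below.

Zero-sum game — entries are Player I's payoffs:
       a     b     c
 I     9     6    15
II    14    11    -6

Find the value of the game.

201/26

Column a is strictly dominated by b for Player II (it gives Player I more in every row).
The remaining 2×2 game on (I, II) × (b, c) has no saddle point. Let Player I play I with probability p; indifference gives 6p + 11(1−p) = 15p − 6(1−p), so p = 17/26.
Similarly Player II's optimal q on b is 21/26, and the value is 6·(21/26) + (15)·(5/26) = 201/26.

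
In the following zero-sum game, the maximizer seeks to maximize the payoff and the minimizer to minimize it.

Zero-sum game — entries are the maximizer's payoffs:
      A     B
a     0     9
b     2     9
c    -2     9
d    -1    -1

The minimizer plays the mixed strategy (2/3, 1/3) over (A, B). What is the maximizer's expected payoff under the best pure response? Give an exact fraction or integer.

13/3

a: (0)·(2/3) + (9)·(1/3) = 3.
b: (2)·(2/3) + (9)·(1/3) = 13/3.
c: (-2)·(2/3) + (9)·(1/3) = 5/3.
d: (-1)·(2/3) + (-1)·(1/3) = -1.
The best pure response is b with expected payoff 13/3.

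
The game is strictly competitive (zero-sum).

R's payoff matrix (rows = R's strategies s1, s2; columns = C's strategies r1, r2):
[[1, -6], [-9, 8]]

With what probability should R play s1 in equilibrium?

17/24

Row minima are -6 and -9, so R's maximin is -6; column maxima are 1 and 8, so C's minimax is 1. These differ, so the equilibrium is in mixed strategies.
Let R play s1 with probability p. C is indifferent when p − 9(1−p) = −6p + 8(1−p), giving p = 17/24.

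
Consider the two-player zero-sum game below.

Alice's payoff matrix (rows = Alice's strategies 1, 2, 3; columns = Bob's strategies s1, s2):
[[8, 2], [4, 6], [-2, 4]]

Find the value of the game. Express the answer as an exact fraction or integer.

Row 3 is strictly dominated by row 2, so Alice never plays it.
The remaining 2×2 game on (1, 2) × (s1, s2) has no saddle point. Let Alice play 1 with probability p; indifference gives 8p + 4(1−p) = 2p + 6(1−p), so p = 1/4.
Similarly Bob's optimal q on s1 is 1/2, and the value is 8·(1/2) + (2)·(1/2) = 5.

5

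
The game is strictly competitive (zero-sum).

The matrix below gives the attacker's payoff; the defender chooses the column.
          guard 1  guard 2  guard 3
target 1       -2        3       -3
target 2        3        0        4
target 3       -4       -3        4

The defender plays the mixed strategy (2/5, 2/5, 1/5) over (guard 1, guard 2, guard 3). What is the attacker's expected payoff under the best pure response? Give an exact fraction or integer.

target 1: (-2)·(2/5) + (3)·(2/5) + (-3)·(1/5) = -1/5.
target 2: (3)·(2/5) + (0)·(2/5) + (4)·(1/5) = 2.
target 3: (-4)·(2/5) + (-3)·(2/5) + (4)·(1/5) = -2.
The best pure response is target 2 with expected payoff 2.

2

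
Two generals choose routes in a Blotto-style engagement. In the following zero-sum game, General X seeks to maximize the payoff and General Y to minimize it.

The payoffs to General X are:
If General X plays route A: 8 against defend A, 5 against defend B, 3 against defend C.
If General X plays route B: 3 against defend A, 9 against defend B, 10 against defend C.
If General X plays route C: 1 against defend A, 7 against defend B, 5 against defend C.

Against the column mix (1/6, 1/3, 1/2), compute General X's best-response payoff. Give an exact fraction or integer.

17/2

route A: (8)·(1/6) + (5)·(1/3) + (3)·(1/2) = 9/2.
route B: (3)·(1/6) + (9)·(1/3) + (10)·(1/2) = 17/2.
route C: (1)·(1/6) + (7)·(1/3) + (5)·(1/2) = 5.
The best pure response is route B with expected payoff 17/2.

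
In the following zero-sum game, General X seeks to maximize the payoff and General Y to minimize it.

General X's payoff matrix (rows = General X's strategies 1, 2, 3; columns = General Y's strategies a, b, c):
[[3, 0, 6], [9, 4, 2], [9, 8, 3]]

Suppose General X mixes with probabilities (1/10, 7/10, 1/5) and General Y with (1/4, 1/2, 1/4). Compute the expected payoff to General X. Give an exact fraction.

Against (1/4, 1/2, 1/4), each row's expected payoff is 1: 9/4; 2: 19/4; 3: 7.
Taking the (1/10, 7/10, 1/5)-weighted average: (1/10)·(9/4) + (7/10)·(19/4) + (1/5)·(7) = 99/20.

99/20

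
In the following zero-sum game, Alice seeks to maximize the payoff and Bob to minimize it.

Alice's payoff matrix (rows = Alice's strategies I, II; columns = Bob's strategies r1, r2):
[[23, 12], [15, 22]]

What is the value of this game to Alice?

163/9

Row minima are 12 and 15, so Alice's maximin is 15; column maxima are 23 and 22, so Bob's minimax is 22. These differ, so the equilibrium is in mixed strategies.
Let Alice play I with probability p. Bob is indifferent when 23p + 15(1−p) = 12p + 22(1−p), giving p = 7/18.
Let Bob play r1 with probability q. Alice is indifferent when 23q + 12(1−q) = 15q + 22(1−q), giving q = 5/9.
The value is 23·(5/9) + (12)·(4/9) = 163/9.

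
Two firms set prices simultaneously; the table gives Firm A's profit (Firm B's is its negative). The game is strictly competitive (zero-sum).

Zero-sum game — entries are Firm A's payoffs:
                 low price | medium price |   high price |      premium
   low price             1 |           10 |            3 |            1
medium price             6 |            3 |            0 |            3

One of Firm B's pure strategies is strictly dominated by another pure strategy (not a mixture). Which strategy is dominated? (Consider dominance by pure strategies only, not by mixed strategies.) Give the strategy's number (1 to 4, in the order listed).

2

Firm B prefers columns that give Firm A less. Compare medium price with high price: 3 < 10, 0 < 3.
So high price strictly dominates medium price for Firm B; medium price is strictly dominated.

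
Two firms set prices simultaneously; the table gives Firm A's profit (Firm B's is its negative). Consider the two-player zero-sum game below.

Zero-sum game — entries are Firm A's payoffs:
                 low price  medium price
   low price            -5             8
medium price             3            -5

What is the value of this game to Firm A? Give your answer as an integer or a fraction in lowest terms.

-1/21

Row minima are -5 and -5, so Firm A's maximin is -5; column maxima are 3 and 8, so Firm B's minimax is 3. These differ, so the equilibrium is in mixed strategies.
Let Firm A play low price with probability p. Firm B is indifferent when −5p + 3(1−p) = 8p − 5(1−p), giving p = 8/21.
Let Firm B play low price with probability q. Firm A is indifferent when −5q + 8(1−q) = 3q − 5(1−q), giving q = 13/21.
The value is -5·(13/21) + (8)·(8/21) = -1/21.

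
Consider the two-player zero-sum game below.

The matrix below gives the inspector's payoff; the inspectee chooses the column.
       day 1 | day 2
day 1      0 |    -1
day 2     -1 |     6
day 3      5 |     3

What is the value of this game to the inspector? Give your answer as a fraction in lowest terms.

11/3

Row day 1 is strictly dominated by row day 3, so the inspector never plays it.
The remaining 2×2 game on (day 2, day 3) × (day 1, day 2) has no saddle point. Let the inspector play day 2 with probability p; indifference gives −p + 5(1−p) = 6p + 3(1−p), so p = 2/9.
Similarly the inspectee's optimal q on day 1 is 1/3, and the value is -1·(1/3) + (6)·(2/3) = 11/3.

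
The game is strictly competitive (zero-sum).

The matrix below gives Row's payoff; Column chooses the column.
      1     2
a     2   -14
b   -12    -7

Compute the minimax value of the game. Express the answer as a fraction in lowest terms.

-26/3

Row minima are -14 and -12, so Row's maximin is -12; column maxima are 2 and -7, so Column's minimax is -7. These differ, so the equilibrium is in mixed strategies.
Let Row play a with probability p. Column is indifferent when 2p − 12(1−p) = −14p − 7(1−p), giving p = 5/21.
Let Column play 1 with probability q. Row is indifferent when 2q − 14(1−q) = −12q − 7(1−q), giving q = 1/3.
The value is 2·(1/3) + (-14)·(2/3) = -26/3.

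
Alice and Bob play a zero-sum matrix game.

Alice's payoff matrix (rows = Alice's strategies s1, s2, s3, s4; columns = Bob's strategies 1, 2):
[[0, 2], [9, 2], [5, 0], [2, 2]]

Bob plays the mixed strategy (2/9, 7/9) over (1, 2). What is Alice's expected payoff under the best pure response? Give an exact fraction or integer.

32/9

s1: (0)·(2/9) + (2)·(7/9) = 14/9.
s2: (9)·(2/9) + (2)·(7/9) = 32/9.
s3: (5)·(2/9) + (0)·(7/9) = 10/9.
s4: (2)·(2/9) + (2)·(7/9) = 2.
The best pure response is s2 with expected payoff 32/9.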